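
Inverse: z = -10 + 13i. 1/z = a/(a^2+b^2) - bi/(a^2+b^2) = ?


|z|^2 = 100+169 = 269
1/z = (-10 - 13i)/269

1/z = -0.0372 - 0.0483i


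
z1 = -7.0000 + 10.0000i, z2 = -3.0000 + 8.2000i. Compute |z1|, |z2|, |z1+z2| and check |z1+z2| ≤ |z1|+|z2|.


|z1| = sqrt((-7)^2 + 10^2) = sqrt(149) = 12.2066
|z2| = sqrt((-3)^2 + 8.2^2) = sqrt(76.24) = 8.7316
z1+z2 = -10.0000 + 18.2000i
|z1+z2| = sqrt(431.24) = 20.7663
|z1|+|z2| = 12.2066 + 8.7316 = 20.9382

|z1+z2| = 20.7663 ≤ |z1|+|z2| = 20.9382 (verified)


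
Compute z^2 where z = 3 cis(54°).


r^2 = 3^2 = 9
n*theta = 2*54° = 108° = 108° (mod 360)
a = 9*cos(108°) = -2.7812
b = 9*sin(108°) = 8.5595

9 cis(108°) = -2.7812 + 8.5595i


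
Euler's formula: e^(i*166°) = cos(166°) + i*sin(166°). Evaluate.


cos(166°) = -0.9703
sin(166°) = 0.2419

e^(i*166°) = -0.9703 + 0.2419i


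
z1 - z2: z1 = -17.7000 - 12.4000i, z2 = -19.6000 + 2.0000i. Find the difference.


Real: -17.7 + 19.6 = 1.9
Imag: -12.4 - 2 = -14.4

1.9000 - 14.4000i


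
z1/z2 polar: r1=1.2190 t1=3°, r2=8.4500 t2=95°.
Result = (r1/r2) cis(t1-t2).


r = 1.2190 / 8.4500 = 0.1443
theta = 3° - 95° = -92° = 268° (mod 360)

0.1443 cis(268°)


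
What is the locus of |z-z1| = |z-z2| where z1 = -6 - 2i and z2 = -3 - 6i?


Equal distances means the locus is the perpendicular bisector of z1 and z2.
Midpoint = ((-6+(-3))/2, (-2+(-6))/2) = (-4.5000, -4.0000)

Perpendicular bisector through (-4.5000, -4.0000)


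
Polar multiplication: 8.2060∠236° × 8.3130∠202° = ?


r = 8.2060 * 8.3130 = 68.2165
theta = 236° + 202° = 438° = 78° (mod 360)

68.2165 cis(78°)


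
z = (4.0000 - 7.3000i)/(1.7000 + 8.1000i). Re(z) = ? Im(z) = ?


Multiply by conjugate: (4.0000 - 7.3000i)(1.7000 - 8.1000i) / (1.7^2 + 8.1^2)
Numerator real = 4*1.7 - (7.3)*8.1 = -52.33
Numerator imag = -7.3*1.7 - 4*8.1 = -44.81
Denominator = 68.5
Re(z) = -52.33/68.5 = -0.7639
Im(z) = -44.81/68.5 = -0.6542

Re(z) = -0.7639, Im(z) = -0.6542


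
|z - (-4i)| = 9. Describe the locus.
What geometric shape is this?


|z - z0| = r is a circle with center z0 and radius r.
Center = (0, -4), radius = 9

Circle with center (0, -4) and radius 9


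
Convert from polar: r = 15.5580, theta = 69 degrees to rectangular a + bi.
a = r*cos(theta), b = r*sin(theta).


a = 15.5580*cos(69°) = 15.5580*0.35837 = 5.5755
b = 15.5580*sin(69°) = 15.5580*0.93358 = 14.5246

5.5755 + 14.5246i


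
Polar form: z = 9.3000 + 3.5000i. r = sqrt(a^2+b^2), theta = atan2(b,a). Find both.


r = sqrt(86.49+12.25) = sqrt(98.74) = 9.9368
theta = atan2(3.5, 9.3) = 20.6235 degrees

r = 9.9368, theta = 20.6235 degrees


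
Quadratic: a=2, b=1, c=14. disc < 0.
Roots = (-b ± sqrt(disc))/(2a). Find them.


disc = 1^2 - 4*2*14 = 1 - 112 = -111
sqrt(|disc|) = sqrt(111) = 10.5357
Real part = -1/(2*2) = -0.2500
Imag part = 10.5357/(2*2) = 2.6339

-0.2500 ± 2.6339i


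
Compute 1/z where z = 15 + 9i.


|z|^2 = 225+81 = 306
1/z = (15 - 9i)/306

1/z = 0.0490 - 0.0294i


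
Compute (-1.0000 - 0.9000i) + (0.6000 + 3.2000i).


Real: -1 + 0.6 = -0.4
Imag: -0.9 + 3.2 = 2.3

-0.4000 + 2.3000i


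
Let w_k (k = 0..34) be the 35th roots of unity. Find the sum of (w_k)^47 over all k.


The roots are w_k = w^k with w = e^(2*pi*i/35), and (w^k)^47 = (w^47)^k.
So S = 1 + u + u^2 + ... + u^(34) with u = w^47.
47 = 1*35 + 12, so 47 is not a multiple of 35: u = (w^35)^1 * w^12 = w^12 ≠ 1 (w is a primitive 35th root), while u^35 = (w^35)^47 = 1.
Geometric series: S = (1 - u^35)/(1 - u) = (1 - 1)/(1 - u) = 0

S = 0


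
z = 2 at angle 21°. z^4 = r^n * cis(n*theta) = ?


r^4 = 2^4 = 16
n*theta = 4*21° = 84° = 84° (mod 360)
a = 16*cos(84°) = 1.6725
b = 16*sin(84°) = 15.9124

16 cis(84°) = 1.6725 + 15.9124i


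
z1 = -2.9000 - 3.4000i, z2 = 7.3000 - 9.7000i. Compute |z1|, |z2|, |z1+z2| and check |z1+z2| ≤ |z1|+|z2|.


|z1| = sqrt((-2.9)^2 + (-3.4)^2) = sqrt(19.97) = 4.4688
|z2| = sqrt(7.3^2 + (-9.7)^2) = sqrt(147.38) = 12.1400
z1+z2 = 4.4000 - 13.1000i
|z1+z2| = sqrt(190.97) = 13.8192
|z1|+|z2| = 4.4688 + 12.1400 = 16.6088

|z1+z2| = 13.8192 ≤ |z1|+|z2| = 16.6088 (verified)


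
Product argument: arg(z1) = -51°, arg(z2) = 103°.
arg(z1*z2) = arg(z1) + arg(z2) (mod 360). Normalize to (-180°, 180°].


arg(z1*z2) = -51° + 103° = 52°
Normalized to (-180°, 180°]: 52°

52°


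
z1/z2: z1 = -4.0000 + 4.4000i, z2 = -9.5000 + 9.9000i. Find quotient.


Conjugate of z2 = -9.5000 - 9.9000i
Numerator: (-4.0000 + 4.4000i)(-9.5000 - 9.9000i) = 81.5600 - 2.2000i
Denominator: (-9.5)^2 + 9.9^2 = 188.26
Result = (81.5600 - 2.2000i)/188.26

0.4332 - 0.0117i


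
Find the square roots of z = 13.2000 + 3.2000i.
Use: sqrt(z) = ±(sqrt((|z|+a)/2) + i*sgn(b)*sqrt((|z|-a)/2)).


|z| = sqrt(174.24+10.24) = 13.5823
sqrt((|z|+a)/2) = sqrt((13.5823+13.2)/2) = sqrt(13.3912) = 3.6594
sqrt((|z|-a)/2) = sqrt((13.5823-13.2)/2) = sqrt(0.1912) = 0.4372

±(3.6594 + 0.4372i) i.e. 3.6594 + 0.4372i and -3.6594 - 0.4372i


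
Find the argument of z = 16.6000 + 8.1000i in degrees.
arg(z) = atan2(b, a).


Re = 16.6, Im = 8.1
arg = atan2(8.1, 16.6) = 26.0101 degrees

arg(z) = 26.0101 degrees


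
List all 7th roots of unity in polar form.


The 7th roots of unity are cis(360k/7°) for k=0..6
Angle step = 360/7 = 51.4286°
Primitive root: cis(51.4286°)
Primitive root = 0.6235 + 0.7818i

7 roots at angles: 0°, 51.4286°, 102.8571°, 154.2857°, 205.7143°, 257.1429°, 308.5714°


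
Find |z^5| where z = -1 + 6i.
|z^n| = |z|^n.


|z| = sqrt(1+36) = sqrt(37) = 6.0828
|z^5| = |z|^5 = (sqrt(37))^5 = 37^2 * sqrt(37) = 1369*sqrt(37)

|z^5| = 1369*sqrt(37) ≈ 8327.3019


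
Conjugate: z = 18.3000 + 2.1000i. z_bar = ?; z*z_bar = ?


z_bar = 18.3000 - 2.1000i
z*z_bar = 18.3^2 + 2.1^2 = 334.89 + 4.41 = 339.3

z_bar = 18.3000 - 2.1000i, z*z_bar = 339.3


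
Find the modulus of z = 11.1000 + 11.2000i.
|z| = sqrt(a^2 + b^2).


|z| = sqrt(11.1^2 + 11.2^2) = sqrt(123.21 + 125.44) = sqrt(248.65) = 15.7686

|z| = 15.7686


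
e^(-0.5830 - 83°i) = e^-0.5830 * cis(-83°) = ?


e^-0.5830 = 0.55822
cos(-83°) = 0.1219
sin(-83°) = -0.99255
Real = 0.55822*0.1219 = 0.0680
Imag = 0.55822*(-0.99255) = -0.5541

0.0680 - 0.5541i


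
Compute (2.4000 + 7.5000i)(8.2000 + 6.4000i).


Real = 2.4*8.2 - 7.5*6.4 = 19.68 - 48 = -28.32
Imag = 2.4*6.4 + 8.2*7.5 = 15.36 + 61.5 = 76.86

-28.3200 + 76.8600i


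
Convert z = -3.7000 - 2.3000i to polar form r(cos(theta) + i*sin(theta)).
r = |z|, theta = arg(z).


r = sqrt(13.69+5.29) = sqrt(18.98) = 4.3566
theta = atan2(-2.3, -3.7) = -148.1340 degrees

r = 4.3566, theta = -148.1340 degrees


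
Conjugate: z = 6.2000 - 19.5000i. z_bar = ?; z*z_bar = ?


z_bar = 6.2000 + 19.5000i
z*z_bar = 6.2^2 + (-19.5)^2 = 38.44 + 380.25 = 418.69

z_bar = 6.2000 + 19.5000i, z*z_bar = 418.69


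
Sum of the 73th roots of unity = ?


The sum of all 73th roots of unity is 0.
Geometric series: (1 - w^73)/(1 - w) = (1-1)/(1-w) = 0 since w^73 = 1, w ≠ 1.
Alternatively: coefficient of z^72 in z^73 - 1 is 0.

0


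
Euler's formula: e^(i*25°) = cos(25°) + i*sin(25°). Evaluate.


cos(25°) = 0.9063
sin(25°) = 0.4226

e^(i*25°) = 0.9063 + 0.4226i


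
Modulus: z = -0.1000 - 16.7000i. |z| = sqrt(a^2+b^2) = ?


|z| = sqrt((-0.1)^2 + (-16.7)^2) = sqrt(0.01 + 278.89) = sqrt(278.9) = 16.7003

|z| = 16.7003


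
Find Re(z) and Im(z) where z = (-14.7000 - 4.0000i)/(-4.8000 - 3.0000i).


Multiply by conjugate: (-14.7000 - 4.0000i)(-4.8000 + 3.0000i) / ((-4.8)^2 + (-3)^2)
Numerator real = -14.7*(-4.8) - (4)*(-3) = 82.56
Numerator imag = -4*(-4.8) - (-14.7)*(-3) = -24.9
Denominator = 32.04
Re(z) = 82.56/32.04 = 2.5768
Im(z) = -24.9/32.04 = -0.7772

Re(z) = 2.5768, Im(z) = -0.7772


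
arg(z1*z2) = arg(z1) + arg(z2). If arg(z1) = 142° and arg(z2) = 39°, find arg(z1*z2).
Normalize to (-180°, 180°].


arg(z1*z2) = 142° + 39° = 181°
Normalized to (-180°, 180°]: -179°

-179°


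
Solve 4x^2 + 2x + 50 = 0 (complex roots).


disc = 2^2 - 4*4*50 = 4 - 800 = -796
sqrt(|disc|) = sqrt(796) = 28.2135
Real part = -2/(2*4) = -0.2500
Imag part = 28.2135/(2*4) = 3.5267

-0.2500 ± 3.5267i


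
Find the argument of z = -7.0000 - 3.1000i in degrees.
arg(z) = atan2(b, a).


Re = -7, Im = -3.1
arg = atan2(-3.1, -7) = -156.1135 degrees

arg(z) = -156.1135 degrees


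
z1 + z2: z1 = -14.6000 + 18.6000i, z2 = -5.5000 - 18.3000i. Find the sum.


Real: -14.6 - 5.5 = -20.1
Imag: 18.6 - 18.3 = 0.3

-20.1000 + 0.3000i


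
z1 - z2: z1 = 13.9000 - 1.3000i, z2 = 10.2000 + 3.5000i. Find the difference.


Real: 13.9 - 10.2 = 3.7
Imag: -1.3 - 3.5 = -4.8

3.7000 - 4.8000i


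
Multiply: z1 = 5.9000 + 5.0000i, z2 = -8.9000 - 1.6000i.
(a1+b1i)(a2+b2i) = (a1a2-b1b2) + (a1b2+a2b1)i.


Real = 5.9*(-8.9) - 5*(-1.6) = -52.51 - (-8) = -44.51
Imag = 5.9*(-1.6) - (8.9)*5 = -9.44 - (44.5) = -53.94

-44.5100 - 53.9400i


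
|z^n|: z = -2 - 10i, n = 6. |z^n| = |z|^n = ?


|z| = sqrt(4+100) = sqrt(104) = 10.1980
|z^6| = |z|^6 = (sqrt(104))^6 = 104^3 = 1124864

|z^6| = 1124864


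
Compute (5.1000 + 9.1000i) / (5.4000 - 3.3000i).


Conjugate of z2 = 5.4000 + 3.3000i
Numerator: (5.1000 + 9.1000i)(5.4000 + 3.3000i) = -2.4900 + 65.9700i
Denominator: 5.4^2 + (-3.3)^2 = 40.05
Result = (-2.4900 + 65.9700i)/40.05

-0.0622 + 1.6472i


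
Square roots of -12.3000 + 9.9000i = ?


|z| = sqrt(151.29+98.01) = 15.7892
sqrt((|z|+a)/2) = sqrt((15.7892+(-12.3))/2) = sqrt(1.7446) = 1.3208
sqrt((|z|-a)/2) = sqrt((15.7892-(-12.3))/2) = sqrt(14.0446) = 3.7476

±(1.3208 + 3.7476i) i.e. 1.3208 + 3.7476i and -1.3208 - 3.7476i


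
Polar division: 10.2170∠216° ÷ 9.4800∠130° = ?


r = 10.2170 / 9.4800 = 1.0777
theta = 216° - 130° = 86° = 86° (mod 360)

1.0777 cis(86°)


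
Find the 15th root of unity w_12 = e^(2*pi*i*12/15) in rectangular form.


Angle = 360*12/15 = 288°
a = cos(288°) = 0.3090
b = sin(288°) = -0.9511

0.3090 - 0.9511i


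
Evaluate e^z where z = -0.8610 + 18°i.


e^-0.8610 = 0.4227
cos(18°) = 0.9511
sin(18°) = 0.309
Real = 0.4227*0.9511 = 0.4020
Imag = 0.4227*0.309 = 0.1306

0.4020 + 0.1306i


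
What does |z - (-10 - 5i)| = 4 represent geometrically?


|z - z0| = r is a circle with center z0 and radius r.
Center = (-10, -5), radius = 4

Circle with center (-10, -5) and radius 4


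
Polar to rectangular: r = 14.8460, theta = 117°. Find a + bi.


a = 14.8460*cos(117°) = 14.8460*(-0.45399) = -6.7399
b = 14.8460*sin(117°) = 14.8460*0.89101 = 13.2279

-6.7399 + 13.2279i


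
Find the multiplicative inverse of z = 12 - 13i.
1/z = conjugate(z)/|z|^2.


|z|^2 = 144+169 = 313
1/z = (12 + 13i)/313

1/z = 0.0383 + 0.0415i


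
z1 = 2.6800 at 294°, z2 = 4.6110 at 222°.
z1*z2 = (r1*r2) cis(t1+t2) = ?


r = 2.6800 * 4.6110 = 12.3575
theta = 294° + 222° = 516° = 156° (mod 360)

12.3575 cis(156°)


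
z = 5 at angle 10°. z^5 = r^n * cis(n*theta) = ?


r^5 = 5^5 = 3125
n*theta = 5*10° = 50° = 50° (mod 360)
a = 3125*cos(50°) = 2008.7113
b = 3125*sin(50°) = 2393.8889

3125 cis(50°) = 2008.7113 + 2393.8889i


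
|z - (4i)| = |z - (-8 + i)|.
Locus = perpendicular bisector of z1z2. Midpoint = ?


Equal distances means the locus is the perpendicular bisector of z1 and z2.
Midpoint = ((0+(-8))/2, (4+1)/2) = (-4.0000, 2.5000)

Perpendicular bisector through (-4.0000, 2.5000)


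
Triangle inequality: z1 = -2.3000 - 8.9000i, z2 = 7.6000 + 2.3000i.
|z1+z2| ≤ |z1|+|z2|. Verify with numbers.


|z1| = sqrt((-2.3)^2 + (-8.9)^2) = sqrt(84.5) = 9.1924
|z2| = sqrt(7.6^2 + 2.3^2) = sqrt(63.05) = 7.9404
z1+z2 = 5.3000 - 6.6000i
|z1+z2| = sqrt(71.65) = 8.4646
|z1|+|z2| = 9.1924 + 7.9404 = 17.1328

|z1+z2| = 8.4646 ≤ |z1|+|z2| = 17.1328 (verified)


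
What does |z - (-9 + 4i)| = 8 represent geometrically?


|z - z0| = r is a circle with center z0 and radius r.
Center = (-9, 4), radius = 8

Circle with center (-9, 4) and radius 8


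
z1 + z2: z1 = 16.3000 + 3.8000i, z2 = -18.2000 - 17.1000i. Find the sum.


Real: 16.3 - 18.2 = -1.9
Imag: 3.8 - 17.1 = -13.3

-1.9000 - 13.3000i


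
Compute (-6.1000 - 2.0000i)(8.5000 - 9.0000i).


Real = -6.1*8.5 - (-2)*(-9) = -51.85 - 18 = -69.85
Imag = -6.1*(-9) + 8.5*(-2) = 54.9 - (17) = 37.9

-69.8500 + 37.9000i


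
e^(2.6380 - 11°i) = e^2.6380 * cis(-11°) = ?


e^2.6380 = 13.9852
cos(-11°) = 0.98163
sin(-11°) = -0.19081
Real = 13.9852*0.98163 = 13.7283
Imag = 13.9852*(-0.19081) = -2.6685

13.7283 - 2.6685i


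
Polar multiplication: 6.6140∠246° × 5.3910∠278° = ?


r = 6.6140 * 5.3910 = 35.6561
theta = 246° + 278° = 524° = 164° (mod 360)

35.6561 cis(164°)


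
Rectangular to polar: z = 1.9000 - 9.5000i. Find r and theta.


r = sqrt(3.61+90.25) = sqrt(93.86) = 9.6881
theta = atan2(-9.5, 1.9) = -78.6901 degrees

r = 9.6881, theta = -78.6901 degrees


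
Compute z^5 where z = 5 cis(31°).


r^5 = 5^5 = 3125
n*theta = 5*31° = 155° = 155° (mod 360)
a = 3125*cos(155°) = -2832.2118
b = 3125*sin(155°) = 1320.6821

3125 cis(155°) = -2832.2118 + 1320.6821i


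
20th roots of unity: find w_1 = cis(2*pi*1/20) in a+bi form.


Angle = 360*1/20 = 18°
a = cos(18°) = 0.9511
b = sin(18°) = 0.3090

0.9511 + 0.3090i


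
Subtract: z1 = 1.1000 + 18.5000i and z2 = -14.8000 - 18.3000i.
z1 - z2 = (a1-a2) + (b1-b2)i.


Real: 1.1 + 14.8 = 15.9
Imag: 18.5 + 18.3 = 36.8

15.9000 + 36.8000i


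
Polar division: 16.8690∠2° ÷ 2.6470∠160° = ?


r = 16.8690 / 2.6470 = 6.3729
theta = 2° - 160° = -158° = 202° (mod 360)

6.3729 cis(202°)


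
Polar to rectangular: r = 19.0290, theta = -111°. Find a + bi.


a = 19.0290*cos(-111°) = 19.0290*(-0.35837) = -6.8194
b = 19.0290*sin(-111°) = 19.0290*(-0.93358) = -17.7651

-6.8194 - 17.7651i


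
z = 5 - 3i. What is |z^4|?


|z| = sqrt(25+9) = sqrt(34) = 5.8310
|z^4| = |z|^4 = (sqrt(34))^4 = 34^2 = 1156

|z^4| = 1156


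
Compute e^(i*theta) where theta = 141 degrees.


cos(141°) = -0.7771
sin(141°) = 0.6293

e^(i*141°) = -0.7771 + 0.6293i


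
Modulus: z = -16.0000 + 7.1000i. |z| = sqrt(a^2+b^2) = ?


|z| = sqrt((-16)^2 + 7.1^2) = sqrt(256 + 50.41) = sqrt(306.41) = 17.5046

|z| = 17.5046


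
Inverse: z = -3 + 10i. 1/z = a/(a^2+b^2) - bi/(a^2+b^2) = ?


|z|^2 = 9+100 = 109
1/z = (-3 - 10i)/109

1/z = -0.0275 - 0.0917i


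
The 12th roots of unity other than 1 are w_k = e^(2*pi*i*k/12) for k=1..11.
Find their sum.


With w = e^(2*pi*i/12), all 12 of the 12th roots of unity w^0 = 1, w, ..., w^(11) sum to 0: 1 + w + ... + w^(11) = (1 - w^12)/(1 - w) = 0 since w^12 = 1, w ≠ 1.
Removing the root 1: w + w^2 + ... + w^(11) = 0 - 1 = -1

Sum = -1


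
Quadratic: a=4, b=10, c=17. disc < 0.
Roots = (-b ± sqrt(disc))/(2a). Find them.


disc = 10^2 - 4*4*17 = 100 - 272 = -172
sqrt(|disc|) = sqrt(172) = 13.1149
Real part = -10/(2*4) = -1.2500
Imag part = 13.1149/(2*4) = 1.6394

-1.2500 ± 1.6394i


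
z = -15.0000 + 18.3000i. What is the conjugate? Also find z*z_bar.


z_bar = -15.0000 - 18.3000i
z*z_bar = (-15)^2 + 18.3^2 = 225 + 334.89 = 559.89

z_bar = -15.0000 - 18.3000i, z*z_bar = 559.89


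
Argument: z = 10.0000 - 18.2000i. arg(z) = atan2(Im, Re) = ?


Re = 10, Im = -18.2
arg = atan2(-18.2, 10) = -61.2134 degrees

arg(z) = -61.2134 degrees


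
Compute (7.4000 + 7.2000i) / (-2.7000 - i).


Conjugate of z2 = -2.7000 + i
Numerator: (7.4000 + 7.2000i)(-2.7000 + i) = -27.1800 - 12.0400i
Denominator: (-2.7)^2 + (-1)^2 = 8.29
Result = (-27.1800 - 12.0400i)/8.29

-3.2786 - 1.4524i


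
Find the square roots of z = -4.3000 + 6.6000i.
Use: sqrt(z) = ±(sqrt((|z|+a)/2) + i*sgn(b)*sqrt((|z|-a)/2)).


|z| = sqrt(18.49+43.56) = 7.8772
sqrt((|z|+a)/2) = sqrt((7.8772+(-4.3))/2) = sqrt(1.7886) = 1.3374
sqrt((|z|-a)/2) = sqrt((7.8772-(-4.3))/2) = sqrt(6.0886) = 2.4675

±(1.3374 + 2.4675i) i.e. 1.3374 + 2.4675i and -1.3374 - 2.4675i


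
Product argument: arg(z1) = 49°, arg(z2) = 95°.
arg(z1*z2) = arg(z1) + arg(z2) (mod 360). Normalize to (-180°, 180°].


arg(z1*z2) = 49° + 95° = 144°
Normalized to (-180°, 180°]: 144°

144°


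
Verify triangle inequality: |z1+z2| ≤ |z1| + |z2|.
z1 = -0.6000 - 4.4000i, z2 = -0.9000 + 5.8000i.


|z1| = sqrt((-0.6)^2 + (-4.4)^2) = sqrt(19.72) = 4.4407
|z2| = sqrt((-0.9)^2 + 5.8^2) = sqrt(34.45) = 5.8694
z1+z2 = -1.5000 + 1.4000i
|z1+z2| = sqrt(4.21) = 2.0518
|z1|+|z2| = 4.4407 + 5.8694 = 10.3101

|z1+z2| = 2.0518 ≤ |z1|+|z2| = 10.3101 (verified)


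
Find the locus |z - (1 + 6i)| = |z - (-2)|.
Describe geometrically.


Equal distances means the locus is the perpendicular bisector of z1 and z2.
Midpoint = ((1+(-2))/2, (6+0)/2) = (-0.5000, 3.0000)

Perpendicular bisector through (-0.5000, 3.0000)


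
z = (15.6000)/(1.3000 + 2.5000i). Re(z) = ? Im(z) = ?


Multiply by conjugate: (15.6000)(1.3000 - 2.5000i) / (1.3^2 + 2.5^2)
Numerator real = 15.6*1.3 + 0*2.5 = 20.28
Numerator imag = 0*1.3 - 15.6*2.5 = -39
Denominator = 7.94
Re(z) = 20.28/7.94 = 2.5542
Im(z) = -39/7.94 = -4.9118

Re(z) = 2.5542, Im(z) = -4.9118


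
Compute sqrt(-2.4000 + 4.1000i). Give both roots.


|z| = sqrt(5.76+16.81) = 4.7508
sqrt((|z|+a)/2) = sqrt((4.7508+(-2.4))/2) = sqrt(1.1754) = 1.0842
sqrt((|z|-a)/2) = sqrt((4.7508-(-2.4))/2) = sqrt(3.5754) = 1.8909

±(1.0842 + 1.8909i) i.e. 1.0842 + 1.8909i and -1.0842 - 1.8909i


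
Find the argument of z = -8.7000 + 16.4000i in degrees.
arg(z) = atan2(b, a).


Re = -8.7, Im = 16.4
arg = atan2(16.4, -8.7) = 117.9454 degrees

arg(z) = 117.9454 degrees


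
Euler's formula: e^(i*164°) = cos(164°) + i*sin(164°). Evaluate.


cos(164°) = -0.9613
sin(164°) = 0.2756

e^(i*164°) = -0.9613 + 0.2756i


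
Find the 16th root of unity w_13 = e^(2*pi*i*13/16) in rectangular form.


Angle = 360*13/16 = 292.5°
a = cos(292.5°) = 0.3827
b = sin(292.5°) = -0.9239

0.3827 - 0.9239i


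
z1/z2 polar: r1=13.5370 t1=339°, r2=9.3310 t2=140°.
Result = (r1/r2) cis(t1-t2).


r = 13.5370 / 9.3310 = 1.4508
theta = 339° - 140° = 199° = 199° (mod 360)

1.4508 cis(199°)


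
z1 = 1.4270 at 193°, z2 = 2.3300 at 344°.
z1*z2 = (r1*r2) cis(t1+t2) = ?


r = 1.4270 * 2.3300 = 3.3249
theta = 193° + 344° = 537° = 177° (mod 360)

3.3249 cis(177°)


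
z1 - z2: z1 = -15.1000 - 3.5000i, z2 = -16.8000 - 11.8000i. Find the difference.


Real: -15.1 + 16.8 = 1.7
Imag: -3.5 + 11.8 = 8.3

1.7000 + 8.3000i


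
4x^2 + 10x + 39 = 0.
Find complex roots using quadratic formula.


disc = 10^2 - 4*4*39 = 100 - 624 = -524
sqrt(|disc|) = sqrt(524) = 22.8910
Real part = -10/(2*4) = -1.2500
Imag part = 22.8910/(2*4) = 2.8614

-1.2500 ± 2.8614i


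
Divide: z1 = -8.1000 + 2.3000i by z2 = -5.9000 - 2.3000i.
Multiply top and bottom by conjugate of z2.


Conjugate of z2 = -5.9000 + 2.3000i
Numerator: (-8.1000 + 2.3000i)(-5.9000 + 2.3000i) = 42.5000 - 32.2000i
Denominator: (-5.9)^2 + (-2.3)^2 = 40.1
Result = (42.5000 - 32.2000i)/40.1

1.0599 - 0.8030i


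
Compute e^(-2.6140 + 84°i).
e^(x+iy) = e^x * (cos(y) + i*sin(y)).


e^-2.6140 = 0.0732
cos(84°) = 0.10453
sin(84°) = 0.9945
Real = 0.0732*0.10453 = 0.0077
Imag = 0.0732*0.9945 = 0.0728

0.0077 + 0.0728i


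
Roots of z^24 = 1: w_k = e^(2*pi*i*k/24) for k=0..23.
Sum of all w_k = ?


The sum of all 24th roots of unity is 0.
Geometric series: (1 - w^24)/(1 - w) = (1-1)/(1-w) = 0 since w^24 = 1, w ≠ 1.
Alternatively: coefficient of z^23 in z^24 - 1 is 0.

0


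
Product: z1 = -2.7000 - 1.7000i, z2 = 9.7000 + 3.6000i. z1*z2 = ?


Real = -2.7*9.7 - (-1.7)*3.6 = -26.19 - (-6.12) = -20.07
Imag = -2.7*3.6 + 9.7*(-1.7) = -9.72 - (16.49) = -26.21

-20.0700 - 26.2100i


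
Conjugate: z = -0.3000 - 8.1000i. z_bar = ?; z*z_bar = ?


z_bar = -0.3000 + 8.1000i
z*z_bar = (-0.3)^2 + (-8.1)^2 = 0.09 + 65.61 = 65.7

z_bar = -0.3000 + 8.1000i, z*z_bar = 65.7


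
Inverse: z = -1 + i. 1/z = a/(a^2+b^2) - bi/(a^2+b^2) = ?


|z|^2 = 1+1 = 2
1/z = (-1 - 1i)/2

1/z = -0.5000 - 0.5000i


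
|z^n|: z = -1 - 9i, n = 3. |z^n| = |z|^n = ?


|z| = sqrt(1+81) = sqrt(82) = 9.0554
|z^3| = |z|^3 = (sqrt(82))^3 = 82*sqrt(82)

|z^3| = 82*sqrt(82) ≈ 742.5416


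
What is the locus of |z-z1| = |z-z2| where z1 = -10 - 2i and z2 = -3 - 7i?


Equal distances means the locus is the perpendicular bisector of z1 and z2.
Midpoint = ((-10+(-3))/2, (-2+(-7))/2) = (-6.5000, -4.5000)

Perpendicular bisector through (-6.5000, -4.5000)


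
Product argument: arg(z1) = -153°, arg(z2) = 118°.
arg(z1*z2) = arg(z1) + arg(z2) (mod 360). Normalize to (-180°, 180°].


arg(z1*z2) = -153° + 118° = -35°
Normalized to (-180°, 180°]: -35°

-35°


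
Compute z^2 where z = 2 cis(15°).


r^2 = 2^2 = 4
n*theta = 2*15° = 30° = 30° (mod 360)
a = 4*cos(30°) = 3.4641
b = 4*sin(30°) = 2.0000

4 cis(30°) = 3.4641 + 2.0000i


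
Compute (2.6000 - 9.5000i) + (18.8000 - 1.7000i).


Real: 2.6 + 18.8 = 21.4
Imag: -9.5 - 1.7 = -11.2

21.4000 - 11.2000i


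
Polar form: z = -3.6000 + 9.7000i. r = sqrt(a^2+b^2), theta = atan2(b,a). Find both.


r = sqrt(12.96+94.09) = sqrt(107.05) = 10.3465
theta = atan2(9.7, -3.6) = 110.3616 degrees

r = 10.3465, theta = 110.3616 degrees


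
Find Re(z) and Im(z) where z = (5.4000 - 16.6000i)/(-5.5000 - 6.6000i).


Multiply by conjugate: (5.4000 - 16.6000i)(-5.5000 + 6.6000i) / ((-5.5)^2 + (-6.6)^2)
Numerator real = 5.4*(-5.5) - (16.6)*(-6.6) = 79.86
Numerator imag = -16.6*(-5.5) - 5.4*(-6.6) = 126.94
Denominator = 73.81
Re(z) = 79.86/73.81 = 1.0820
Im(z) = 126.94/73.81 = 1.7198

Re(z) = 1.0820, Im(z) = 1.7198


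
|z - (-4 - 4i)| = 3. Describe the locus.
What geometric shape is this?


|z - z0| = r is a circle with center z0 and radius r.
Center = (-4, -4), radius = 3

Circle with center (-4, -4) and radius 3


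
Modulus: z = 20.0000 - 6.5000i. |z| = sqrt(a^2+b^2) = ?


|z| = sqrt(20^2 + (-6.5)^2) = sqrt(400 + 42.25) = sqrt(442.25) = 21.0297

|z| = 21.0297


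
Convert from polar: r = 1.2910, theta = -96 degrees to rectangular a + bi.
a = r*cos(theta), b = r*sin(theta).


a = 1.2910*cos(-96°) = 1.2910*(-0.1045) = -0.1349
b = 1.2910*sin(-96°) = 1.2910*(-0.9945) = -1.2839

-0.1349 - 1.2839i


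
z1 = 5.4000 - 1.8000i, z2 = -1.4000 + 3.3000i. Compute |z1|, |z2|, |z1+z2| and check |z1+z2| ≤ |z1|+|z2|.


|z1| = sqrt(5.4^2 + (-1.8)^2) = sqrt(32.4) = 5.6921
|z2| = sqrt((-1.4)^2 + 3.3^2) = sqrt(12.85) = 3.5847
z1+z2 = 4.0000 + 1.5000i
|z1+z2| = sqrt(18.25) = 4.2720
|z1|+|z2| = 5.6921 + 3.5847 = 9.2768

|z1+z2| = 4.2720 ≤ |z1|+|z2| = 9.2768 (verified)


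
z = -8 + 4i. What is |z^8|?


|z| = sqrt(64+16) = sqrt(80) = 8.9443
|z^8| = |z|^8 = (sqrt(80))^8 = 80^4 = 40960000

|z^8| = 40960000


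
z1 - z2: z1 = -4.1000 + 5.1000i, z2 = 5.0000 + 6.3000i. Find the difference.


Real: -4.1 - 5 = -9.1
Imag: 5.1 - 6.3 = -1.2

-9.1000 - 1.2000i


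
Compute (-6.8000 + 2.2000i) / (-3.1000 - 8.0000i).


Conjugate of z2 = -3.1000 + 8.0000i
Numerator: (-6.8000 + 2.2000i)(-3.1000 + 8.0000i) = 3.4800 - 61.2200i
Denominator: (-3.1)^2 + (-8)^2 = 73.61
Result = (3.4800 - 61.2200i)/73.61

0.0473 - 0.8317i


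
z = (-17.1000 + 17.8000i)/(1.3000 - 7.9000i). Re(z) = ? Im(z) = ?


Multiply by conjugate: (-17.1000 + 17.8000i)(1.3000 + 7.9000i) / (1.3^2 + (-7.9)^2)
Numerator real = -17.1*1.3 + 17.8*(-7.9) = -162.85
Numerator imag = 17.8*1.3 - (-17.1)*(-7.9) = -111.95
Denominator = 64.1
Re(z) = -162.85/64.1 = -2.5406
Im(z) = -111.95/64.1 = -1.7465

Re(z) = -2.5406, Im(z) = -1.7465


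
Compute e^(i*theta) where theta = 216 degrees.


cos(216°) = -0.8090
sin(216°) = -0.5878

e^(i*216°) = -0.8090 - 0.5878i


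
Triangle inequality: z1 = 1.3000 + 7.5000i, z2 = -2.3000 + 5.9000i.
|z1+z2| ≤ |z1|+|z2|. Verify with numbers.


|z1| = sqrt(1.3^2 + 7.5^2) = sqrt(57.94) = 7.6118
|z2| = sqrt((-2.3)^2 + 5.9^2) = sqrt(40.1) = 6.3325
z1+z2 = -1.0000 + 13.4000i
|z1+z2| = sqrt(180.56) = 13.4373
|z1|+|z2| = 7.6118 + 6.3325 = 13.9443

|z1+z2| = 13.4373 ≤ |z1|+|z2| = 13.9443 (verified)


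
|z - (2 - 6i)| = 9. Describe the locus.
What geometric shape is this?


|z - z0| = r is a circle with center z0 and radius r.
Center = (2, -6), radius = 9

Circle with center (2, -6) and radius 9


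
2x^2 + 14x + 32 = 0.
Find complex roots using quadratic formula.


disc = 14^2 - 4*2*32 = 196 - 256 = -60
sqrt(|disc|) = sqrt(60) = 7.7460
Real part = -14/(2*2) = -3.5000
Imag part = 7.7460/(2*2) = 1.9365

-3.5000 ± 1.9365i


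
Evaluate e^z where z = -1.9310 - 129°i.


e^-1.9310 = 0.1450
cos(-129°) = -0.62932
sin(-129°) = -0.7771
Real = 0.1450*(-0.62932) = -0.0913
Imag = 0.1450*(-0.7771) = -0.1127

-0.0913 - 0.1127i


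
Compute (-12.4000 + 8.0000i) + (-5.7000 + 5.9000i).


Real: -12.4 - 5.7 = -18.1
Imag: 8 + 5.9 = 13.9

-18.1000 + 13.9000i


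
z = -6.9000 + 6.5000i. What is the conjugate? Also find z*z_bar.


z_bar = -6.9000 - 6.5000i
z*z_bar = (-6.9)^2 + 6.5^2 = 47.61 + 42.25 = 89.86

z_bar = -6.9000 - 6.5000i, z*z_bar = 89.86


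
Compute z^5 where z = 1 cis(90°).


r^5 = 1^5 = 1
n*theta = 5*90° = 450° = 90° (mod 360)
a = 1*cos(90°) = 0
b = 1*sin(90°) = 1.0000

1 cis(90°) = 0 + 1.0000i


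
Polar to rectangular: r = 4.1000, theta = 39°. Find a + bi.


a = 4.1000*cos(39°) = 4.1000*0.77715 = 3.1863
b = 4.1000*sin(39°) = 4.1000*0.62932 = 2.5802

3.1863 + 2.5802i


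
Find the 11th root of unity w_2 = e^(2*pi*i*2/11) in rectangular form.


Angle = 360*2/11 = 65.4545°
a = cos(65.4545°) = 0.4154
b = sin(65.4545°) = 0.9096

0.4154 + 0.9096i


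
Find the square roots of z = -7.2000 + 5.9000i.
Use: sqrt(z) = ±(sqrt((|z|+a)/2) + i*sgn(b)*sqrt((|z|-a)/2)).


|z| = sqrt(51.84+34.81) = 9.3086
sqrt((|z|+a)/2) = sqrt((9.3086+(-7.2))/2) = sqrt(1.0543) = 1.0268
sqrt((|z|-a)/2) = sqrt((9.3086-(-7.2))/2) = sqrt(8.2543) = 2.8730

±(1.0268 + 2.8730i) i.e. 1.0268 + 2.8730i and -1.0268 - 2.8730i


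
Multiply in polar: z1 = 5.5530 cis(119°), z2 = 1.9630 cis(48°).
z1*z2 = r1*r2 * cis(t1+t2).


r = 5.5530 * 1.9630 = 10.9005
theta = 119° + 48° = 167° = 167° (mod 360)

10.9005 cis(167°)


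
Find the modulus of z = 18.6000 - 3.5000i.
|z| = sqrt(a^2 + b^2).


|z| = sqrt(18.6^2 + (-3.5)^2) = sqrt(345.96 + 12.25) = sqrt(358.21) = 18.9264

|z| = 18.9264


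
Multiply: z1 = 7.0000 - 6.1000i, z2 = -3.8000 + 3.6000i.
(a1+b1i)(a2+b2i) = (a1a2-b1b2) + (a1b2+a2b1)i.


Real = 7*(-3.8) - (-6.1)*3.6 = -26.6 - (-21.96) = -4.64
Imag = 7*3.6 - (3.8)*(-6.1) = 25.2 + 23.18 = 48.38

-4.6400 + 48.3800i


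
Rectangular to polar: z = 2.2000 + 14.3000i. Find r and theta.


r = sqrt(4.84+204.49) = sqrt(209.33) = 14.4682
theta = atan2(14.3, 2.2) = 81.2538 degrees

r = 14.4682, theta = 81.2538 degrees


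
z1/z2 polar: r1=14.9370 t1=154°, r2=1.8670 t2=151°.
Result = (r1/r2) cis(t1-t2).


r = 14.9370 / 1.8670 = 8.0005
theta = 154° - 151° = 3° = 3° (mod 360)

8.0005 cis(3°)


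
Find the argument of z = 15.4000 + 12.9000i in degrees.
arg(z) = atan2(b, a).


Re = 15.4, Im = 12.9
arg = atan2(12.9, 15.4) = 39.9516 degrees

arg(z) = 39.9516 degrees


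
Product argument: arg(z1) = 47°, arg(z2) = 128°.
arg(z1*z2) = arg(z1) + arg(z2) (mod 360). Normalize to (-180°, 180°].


arg(z1*z2) = 47° + 128° = 175°
Normalized to (-180°, 180°]: 175°

175°


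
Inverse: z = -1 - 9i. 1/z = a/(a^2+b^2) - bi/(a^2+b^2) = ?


|z|^2 = 1+81 = 82
1/z = (-1 + 9i)/82

1/z = -0.0122 + 0.1098i


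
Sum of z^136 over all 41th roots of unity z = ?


The roots are w_k = w^k with w = e^(2*pi*i/41), and (w^k)^136 = (w^136)^k.
So S = 1 + u + u^2 + ... + u^(40) with u = w^136.
136 = 3*41 + 13, so 136 is not a multiple of 41: u = (w^41)^3 * w^13 = w^13 ≠ 1 (w is a primitive 41th root), while u^41 = (w^41)^136 = 1.
Geometric series: S = (1 - u^41)/(1 - u) = (1 - 1)/(1 - u) = 0

S = 0


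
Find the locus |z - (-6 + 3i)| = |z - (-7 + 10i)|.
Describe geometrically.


Equal distances means the locus is the perpendicular bisector of z1 and z2.
Midpoint = ((-6+(-7))/2, (3+10)/2) = (-6.5000, 6.5000)

Perpendicular bisector through (-6.5000, 6.5000)


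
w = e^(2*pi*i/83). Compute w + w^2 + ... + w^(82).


With w = e^(2*pi*i/83), all 83 of the 83th roots of unity w^0 = 1, w, ..., w^(82) sum to 0: 1 + w + ... + w^(82) = (1 - w^83)/(1 - w) = 0 since w^83 = 1, w ≠ 1.
Removing the root 1: w + w^2 + ... + w^(82) = 0 - 1 = -1

Sum = -1


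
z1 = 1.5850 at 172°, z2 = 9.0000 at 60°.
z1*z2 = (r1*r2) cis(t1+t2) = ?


r = 1.5850 * 9.0000 = 14.2650
theta = 172° + 60° = 232° = 232° (mod 360)

14.2650 cis(232°)


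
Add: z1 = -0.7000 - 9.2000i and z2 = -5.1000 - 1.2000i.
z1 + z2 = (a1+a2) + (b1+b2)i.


Real: -0.7 - 5.1 = -5.8
Imag: -9.2 - 1.2 = -10.4

-5.8000 - 10.4000i


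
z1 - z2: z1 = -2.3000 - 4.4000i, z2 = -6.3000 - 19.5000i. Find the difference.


Real: -2.3 + 6.3 = 4
Imag: -4.4 + 19.5 = 15.1

4.0000 + 15.1000i


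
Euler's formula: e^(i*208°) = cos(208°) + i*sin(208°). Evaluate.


cos(208°) = -0.8829
sin(208°) = -0.4695

e^(i*208°) = -0.8829 - 0.4695i


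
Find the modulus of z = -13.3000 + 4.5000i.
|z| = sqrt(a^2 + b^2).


|z| = sqrt((-13.3)^2 + 4.5^2) = sqrt(176.89 + 20.25) = sqrt(197.14) = 14.0407

|z| = 14.0407


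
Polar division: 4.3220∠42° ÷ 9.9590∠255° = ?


r = 4.3220 / 9.9590 = 0.4340
theta = 42° - 255° = -213° = 147° (mod 360)

0.4340 cis(147°)


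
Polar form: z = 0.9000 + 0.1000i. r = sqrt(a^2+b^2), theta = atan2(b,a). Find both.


r = sqrt(0.81+0.01) = sqrt(0.82) = 0.9055
theta = atan2(0.1, 0.9) = 6.3402 degrees

r = 0.9055, theta = 6.3402 degrees


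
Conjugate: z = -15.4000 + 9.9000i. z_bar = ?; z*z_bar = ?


z_bar = -15.4000 - 9.9000i
z*z_bar = (-15.4)^2 + 9.9^2 = 237.16 + 98.01 = 335.17

z_bar = -15.4000 - 9.9000i, z*z_bar = 335.17


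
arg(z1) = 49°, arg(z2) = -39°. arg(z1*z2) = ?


arg(z1*z2) = 49° - 39° = 10°
Normalized to (-180°, 180°]: 10°

10°


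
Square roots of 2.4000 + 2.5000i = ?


|z| = sqrt(5.76+6.25) = 3.4655
sqrt((|z|+a)/2) = sqrt((3.4655+2.4)/2) = sqrt(2.9328) = 1.7125
sqrt((|z|-a)/2) = sqrt((3.4655-2.4)/2) = sqrt(0.5328) = 0.7299

±(1.7125 + 0.7299i) i.e. 1.7125 + 0.7299i and -1.7125 - 0.7299i


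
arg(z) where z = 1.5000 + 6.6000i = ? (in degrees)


Re = 1.5, Im = 6.6
arg = atan2(6.6, 1.5) = 77.1957 degrees

arg(z) = 77.1957 degrees


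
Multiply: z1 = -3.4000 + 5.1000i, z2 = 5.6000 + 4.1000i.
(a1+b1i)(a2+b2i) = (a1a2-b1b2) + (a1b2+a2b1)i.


Real = -3.4*5.6 - 5.1*4.1 = -19.04 - 20.91 = -39.95
Imag = -3.4*4.1 + 5.6*5.1 = -13.94 + 28.56 = 14.62

-39.9500 + 14.6200i


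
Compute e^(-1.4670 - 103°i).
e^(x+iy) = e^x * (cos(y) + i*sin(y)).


e^-1.4670 = 0.2306
cos(-103°) = -0.225
sin(-103°) = -0.9744
Real = 0.2306*(-0.225) = -0.0519
Imag = 0.2306*(-0.9744) = -0.2247

-0.0519 - 0.2247i


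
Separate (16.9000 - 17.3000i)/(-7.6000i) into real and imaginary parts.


Multiply by conjugate: (16.9000 - 17.3000i)(7.6000i) / (0^2 + (-7.6)^2)
Numerator real = 16.9*0 - (17.3)*(-7.6) = 131.48
Numerator imag = -17.3*0 - 16.9*(-7.6) = 128.44
Denominator = 57.76
Re(z) = 131.48/57.76 = 2.2763
Im(z) = 128.44/57.76 = 2.2237

Re(z) = 2.2763, Im(z) = 2.2237


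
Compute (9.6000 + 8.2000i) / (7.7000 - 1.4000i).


Conjugate of z2 = 7.7000 + 1.4000i
Numerator: (9.6000 + 8.2000i)(7.7000 + 1.4000i) = 62.4400 + 76.5800i
Denominator: 7.7^2 + (-1.4)^2 = 61.25
Result = (62.4400 + 76.5800i)/61.25

1.0194 + 1.2503i


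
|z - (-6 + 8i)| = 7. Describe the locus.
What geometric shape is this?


|z - z0| = r is a circle with center z0 and radius r.
Center = (-6, 8), radius = 7

Circle with center (-6, 8) and radius 7


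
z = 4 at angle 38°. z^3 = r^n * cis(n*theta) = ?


r^3 = 4^3 = 64
n*theta = 3*38° = 114° = 114° (mod 360)
a = 64*cos(114°) = -26.0311
b = 64*sin(114°) = 58.4669

64 cis(114°) = -26.0311 + 58.4669i


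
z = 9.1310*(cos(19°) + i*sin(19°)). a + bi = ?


a = 9.1310*cos(19°) = 9.1310*0.94552 = 8.6335
b = 9.1310*sin(19°) = 9.1310*0.32557 = 2.9728

8.6335 + 2.9728i


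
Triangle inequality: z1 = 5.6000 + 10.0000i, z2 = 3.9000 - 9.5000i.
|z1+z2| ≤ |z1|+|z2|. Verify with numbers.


|z1| = sqrt(5.6^2 + 10^2) = sqrt(131.36) = 11.4612
|z2| = sqrt(3.9^2 + (-9.5)^2) = sqrt(105.46) = 10.2694
z1+z2 = 9.5000 + 0.5000i
|z1+z2| = sqrt(90.5) = 9.5131
|z1|+|z2| = 11.4612 + 10.2694 = 21.7306

|z1+z2| = 9.5131 ≤ |z1|+|z2| = 21.7306 (verified)


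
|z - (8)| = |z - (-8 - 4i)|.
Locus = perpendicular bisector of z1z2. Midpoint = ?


Equal distances means the locus is the perpendicular bisector of z1 and z2.
Midpoint = ((8+(-8))/2, (0+(-4))/2) = (0, -2.0000)

Perpendicular bisector through (0, -2.0000)


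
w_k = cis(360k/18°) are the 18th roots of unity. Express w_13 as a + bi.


Angle = 360*13/18 = 260°
a = cos(260°) = -0.1736
b = sin(260°) = -0.9848

-0.1736 - 0.9848i


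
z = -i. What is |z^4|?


|z| = sqrt(0+1) = sqrt(1) = 1
|z^4| = |z|^4 = 1^4 = 1

|z^4| = 1


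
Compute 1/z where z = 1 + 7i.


|z|^2 = 1+49 = 50
1/z = (1 - 7i)/50

1/z = 0.0200 - 0.1400i


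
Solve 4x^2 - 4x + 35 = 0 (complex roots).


disc = (-4)^2 - 4*4*35 = 16 - 560 = -544
sqrt(|disc|) = sqrt(544) = 23.3238
Real part = 4/(2*4) = 0.5000
Imag part = 23.3238/(2*4) = 2.9155

0.5000 ± 2.9155i


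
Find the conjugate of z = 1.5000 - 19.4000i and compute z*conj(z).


z_bar = 1.5000 + 19.4000i
z*z_bar = 1.5^2 + (-19.4)^2 = 2.25 + 376.36 = 378.61

z_bar = 1.5000 + 19.4000i, z*z_bar = 378.61


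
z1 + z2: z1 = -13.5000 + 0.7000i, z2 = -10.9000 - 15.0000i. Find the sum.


Real: -13.5 - 10.9 = -24.4
Imag: 0.7 - 15 = -14.3

-24.4000 - 14.3000i


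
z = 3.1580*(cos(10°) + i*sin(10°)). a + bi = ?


a = 3.1580*cos(10°) = 3.1580*0.9848 = 3.1100
b = 3.1580*sin(10°) = 3.1580*0.17365 = 0.5484

3.1100 + 0.5484i


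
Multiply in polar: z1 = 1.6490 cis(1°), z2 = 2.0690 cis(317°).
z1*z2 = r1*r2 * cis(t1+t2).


r = 1.6490 * 2.0690 = 3.4118
theta = 1° + 317° = 318° = 318° (mod 360)

3.4118 cis(318°)


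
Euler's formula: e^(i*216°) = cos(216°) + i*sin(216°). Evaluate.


cos(216°) = -0.8090
sin(216°) = -0.5878

e^(i*216°) = -0.8090 - 0.5878i


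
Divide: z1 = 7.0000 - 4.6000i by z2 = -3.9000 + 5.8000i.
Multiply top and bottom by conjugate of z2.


Conjugate of z2 = -3.9000 - 5.8000i
Numerator: (7.0000 - 4.6000i)(-3.9000 - 5.8000i) = -53.9800 - 22.6600i
Denominator: (-3.9)^2 + 5.8^2 = 48.85
Result = (-53.9800 - 22.6600i)/48.85

-1.1050 - 0.4639i


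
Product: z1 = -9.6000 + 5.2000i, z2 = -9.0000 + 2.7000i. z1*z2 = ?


Real = -9.6*(-9) - 5.2*2.7 = 86.4 - 14.04 = 72.36
Imag = -9.6*2.7 - (9)*5.2 = -25.92 - (46.8) = -72.72

72.3600 - 72.7200i


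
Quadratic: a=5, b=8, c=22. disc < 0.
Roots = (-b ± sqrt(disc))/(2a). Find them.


disc = 8^2 - 4*5*22 = 64 - 440 = -376
sqrt(|disc|) = sqrt(376) = 19.3907
Real part = -8/(2*5) = -0.8000
Imag part = 19.3907/(2*5) = 1.9391

-0.8000 ± 1.9391i


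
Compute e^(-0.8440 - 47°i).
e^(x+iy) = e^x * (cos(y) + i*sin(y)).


e^-0.8440 = 0.4300
cos(-47°) = 0.682
sin(-47°) = -0.7314
Real = 0.4300*0.682 = 0.2933
Imag = 0.4300*(-0.7314) = -0.3145

0.2933 - 0.3145i


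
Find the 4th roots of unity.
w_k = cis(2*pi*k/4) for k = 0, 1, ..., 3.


The 4th roots of unity are cis(360k/4°) for k=0..3
Angle step = 360/4 = 90°
Primitive root: cis(90°)
Primitive root = 0 + 1.0000i

4 roots at angles: 0°, 90°, 180°, 270°


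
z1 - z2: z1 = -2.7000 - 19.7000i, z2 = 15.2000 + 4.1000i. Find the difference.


Real: -2.7 - 15.2 = -17.9
Imag: -19.7 - 4.1 = -23.8

-17.9000 - 23.8000i


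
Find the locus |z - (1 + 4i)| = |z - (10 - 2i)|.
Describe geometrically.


Equal distances means the locus is the perpendicular bisector of z1 and z2.
Midpoint = ((1+10)/2, (4+(-2))/2) = (5.5000, 1.0000)

Perpendicular bisector through (5.5000, 1.0000)


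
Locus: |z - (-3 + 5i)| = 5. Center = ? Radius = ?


|z - z0| = r is a circle with center z0 and radius r.
Center = (-3, 5), radius = 5

Circle with center (-3, 5) and radius 5


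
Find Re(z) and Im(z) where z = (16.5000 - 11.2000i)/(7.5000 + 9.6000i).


Multiply by conjugate: (16.5000 - 11.2000i)(7.5000 - 9.6000i) / (7.5^2 + 9.6^2)
Numerator real = 16.5*7.5 - (11.2)*9.6 = 16.23
Numerator imag = -11.2*7.5 - 16.5*9.6 = -242.4
Denominator = 148.41
Re(z) = 16.23/148.41 = 0.1094
Im(z) = -242.4/148.41 = -1.6333

Re(z) = 0.1094, Im(z) = -1.6333


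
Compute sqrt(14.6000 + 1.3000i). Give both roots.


|z| = sqrt(213.16+1.69) = 14.6578
sqrt((|z|+a)/2) = sqrt((14.6578+14.6)/2) = sqrt(14.6289) = 3.8248
sqrt((|z|-a)/2) = sqrt((14.6578-14.6)/2) = sqrt(0.0289) = 0.1699

±(3.8248 + 0.1699i) i.e. 3.8248 + 0.1699i and -3.8248 - 0.1699i


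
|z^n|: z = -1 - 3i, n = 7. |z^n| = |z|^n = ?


|z| = sqrt(1+9) = sqrt(10) = 3.1623
|z^7| = |z|^7 = (sqrt(10))^7 = 10^3 * sqrt(10) = 1000*sqrt(10)

|z^7| = 1000*sqrt(10) ≈ 3162.2777


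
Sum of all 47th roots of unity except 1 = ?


With w = e^(2*pi*i/47), all 47 of the 47th roots of unity w^0 = 1, w, ..., w^(46) sum to 0: 1 + w + ... + w^(46) = (1 - w^47)/(1 - w) = 0 since w^47 = 1, w ≠ 1.
Removing the root 1: w + w^2 + ... + w^(46) = 0 - 1 = -1

Sum = -1


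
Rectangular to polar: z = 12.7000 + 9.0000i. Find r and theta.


r = sqrt(161.29+81) = sqrt(242.29) = 15.5657
theta = atan2(9, 12.7) = 35.3237 degrees

r = 15.5657, theta = 35.3237 degrees


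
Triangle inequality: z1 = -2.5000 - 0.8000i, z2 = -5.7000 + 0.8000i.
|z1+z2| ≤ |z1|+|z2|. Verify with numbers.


|z1| = sqrt((-2.5)^2 + (-0.8)^2) = sqrt(6.89) = 2.6249
|z2| = sqrt((-5.7)^2 + 0.8^2) = sqrt(33.13) = 5.7559
z1+z2 = -8.2000
|z1+z2| = sqrt(67.24) = 8.2000
|z1|+|z2| = 2.6249 + 5.7559 = 8.3808

|z1+z2| = 8.2000 ≤ |z1|+|z2| = 8.3808 (verified)


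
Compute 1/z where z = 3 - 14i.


|z|^2 = 9+196 = 205
1/z = (3 + 14i)/205

1/z = 0.0146 + 0.0683i


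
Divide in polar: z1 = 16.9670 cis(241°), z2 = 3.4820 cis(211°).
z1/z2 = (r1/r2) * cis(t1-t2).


r = 16.9670 / 3.4820 = 4.8728
theta = 241° - 211° = 30° = 30° (mod 360)

4.8728 cis(30°)


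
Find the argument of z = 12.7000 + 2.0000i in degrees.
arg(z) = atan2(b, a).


Re = 12.7, Im = 2
arg = atan2(2, 12.7) = 8.9495 degrees

arg(z) = 8.9495 degrees


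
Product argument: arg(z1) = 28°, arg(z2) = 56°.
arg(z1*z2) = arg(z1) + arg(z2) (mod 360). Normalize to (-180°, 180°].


arg(z1*z2) = 28° + 56° = 84°
Normalized to (-180°, 180°]: 84°

84°


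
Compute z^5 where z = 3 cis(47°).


r^5 = 3^5 = 243
n*theta = 5*47° = 235° = 235° (mod 360)
a = 243*cos(235°) = -139.3791
b = 243*sin(235°) = -199.0539

243 cis(235°) = -139.3791 - 199.0539i


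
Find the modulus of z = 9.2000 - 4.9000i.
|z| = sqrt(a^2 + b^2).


|z| = sqrt(9.2^2 + (-4.9)^2) = sqrt(84.64 + 24.01) = sqrt(108.65) = 10.4235

|z| = 10.4235


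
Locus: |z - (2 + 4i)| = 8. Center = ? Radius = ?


|z - z0| = r is a circle with center z0 and radius r.
Center = (2, 4), radius = 8

Circle with center (2, 4) and radius 8


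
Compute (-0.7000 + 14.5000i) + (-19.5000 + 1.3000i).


Real: -0.7 - 19.5 = -20.2
Imag: 14.5 + 1.3 = 15.8

-20.2000 + 15.8000i


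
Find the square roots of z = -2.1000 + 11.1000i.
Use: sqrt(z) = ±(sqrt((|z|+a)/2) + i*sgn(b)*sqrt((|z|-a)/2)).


|z| = sqrt(4.41+123.21) = 11.2969
sqrt((|z|+a)/2) = sqrt((11.2969+(-2.1))/2) = sqrt(4.5985) = 2.1444
sqrt((|z|-a)/2) = sqrt((11.2969-(-2.1))/2) = sqrt(6.6985) = 2.5881

±(2.1444 + 2.5881i) i.e. 2.1444 + 2.5881i and -2.1444 - 2.5881i


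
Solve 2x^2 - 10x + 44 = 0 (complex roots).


disc = (-10)^2 - 4*2*44 = 100 - 352 = -252
sqrt(|disc|) = sqrt(252) = 15.8745
Real part = 10/(2*2) = 2.5000
Imag part = 15.8745/(2*2) = 3.9686

2.5000 ± 3.9686i
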